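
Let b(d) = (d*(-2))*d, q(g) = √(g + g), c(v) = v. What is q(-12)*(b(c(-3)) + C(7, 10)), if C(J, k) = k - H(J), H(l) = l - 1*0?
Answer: -30*I*√6 ≈ -73.485*I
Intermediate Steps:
q(g) = √2*√g (q(g) = √(2*g) = √2*√g)
H(l) = l (H(l) = l + 0 = l)
C(J, k) = k - J
b(d) = -2*d² (b(d) = (-2*d)*d = -2*d²)
q(-12)*(b(c(-3)) + C(7, 10)) = (√2*√(-12))*(-2*(-3)² + (10 - 1*7)) = (√2*(2*I*√3))*(-2*9 + (10 - 7)) = (2*I*√6)*(-18 + 3) = (2*I*√6)*(-15) = -30*I*√6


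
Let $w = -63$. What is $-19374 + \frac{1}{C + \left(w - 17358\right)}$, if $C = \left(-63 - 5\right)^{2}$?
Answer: $- \frac{247929079}{12797} \approx -19374.0$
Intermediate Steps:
$C = 4624$ ($C = \left(-68\right)^{2} = 4624$)
$-19374 + \frac{1}{C + \left(w - 17358\right)} = -19374 + \frac{1}{4624 - 17421} = -19374 + \frac{1}{-12797} = -19374 - \frac{1}{12797} = - \frac{247929079}{12797}$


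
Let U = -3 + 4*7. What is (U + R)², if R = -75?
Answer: 2500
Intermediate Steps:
U = 25 (U = -3 + 28 = 25)
(U + R)² = (25 - 75)² = (-50)² = 2500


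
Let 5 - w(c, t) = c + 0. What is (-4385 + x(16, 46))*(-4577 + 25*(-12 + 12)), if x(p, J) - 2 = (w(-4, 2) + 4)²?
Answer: 19287478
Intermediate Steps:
w(c, t) = 5 - c (w(c, t) = 5 - (c + 0) = 5 - c)
x(p, J) = 171 (x(p, J) = 2 + ((5 - 1*(-4)) + 4)² = 2 + ((5 + 4) + 4)² = 2 + (9 + 4)² = 2 + 13² = 2 + 169 = 171)
(-4385 + x(16, 46))*(-4577 + 25*(-12 + 12)) = (-4385 + 171)*(-4577 + 25*(-12 + 12)) = -4214*(-4577 + 25*0) = -4214*(-4577 + 0) = -4214*(-4577) = 19287478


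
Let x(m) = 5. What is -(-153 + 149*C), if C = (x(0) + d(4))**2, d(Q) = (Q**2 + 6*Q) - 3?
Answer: -262683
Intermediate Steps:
d(Q) = -3 + Q**2 + 6*Q
C = 1764 (C = (5 + (-3 + 4**2 + 6*4))**2 = (5 + (-3 + 16 + 24))**2 = (5 + 37)**2 = 42**2 = 1764)
-(-153 + 149*C) = -(-153 + 149*1764) = -(-153 + 262836) = -1*262683 = -262683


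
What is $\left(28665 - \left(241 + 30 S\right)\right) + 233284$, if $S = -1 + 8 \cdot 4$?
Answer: $260778$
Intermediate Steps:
$S = 31$ ($S = -1 + 32 = 31$)
$\left(28665 - \left(241 + 30 S\right)\right) + 233284 = \left(28665 - 1171\right) + 233284 = 27494 + 233284 = 260778$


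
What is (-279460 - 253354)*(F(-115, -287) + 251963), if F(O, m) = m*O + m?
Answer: -151682022334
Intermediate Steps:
F(O, m) = m + O*m (F(O, m) = O*m + m = m + O*m)
(-279460 - 253354)*(F(-115, -287) + 251963) = (-279460 - 253354)*(-287*(1 - 115) + 251963) = -532814*(-287*(-114) + 251963) = -532814*(32718 + 251963) = -532814*284681 = -151682022334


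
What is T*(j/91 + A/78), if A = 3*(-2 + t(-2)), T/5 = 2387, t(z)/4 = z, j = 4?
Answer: -52855/13 ≈ -4065.8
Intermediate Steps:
t(z) = 4*z
T = 11935 (T = 5*2387 = 11935)
A = -30 (A = 3*(-2 + 4*(-2)) = 3*(-2 - 8) = 3*(-10) = -30)
T*(j/91 + A/78) = 11935*(4/91 - 30/78) = 11935*(4*(1/91) - 30*1/78) = 11935*(4/91 - 5/13) = 11935*(-31/91) = -52855/13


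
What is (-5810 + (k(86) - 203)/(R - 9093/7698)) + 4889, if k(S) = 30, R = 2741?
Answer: -6475419293/7030375 ≈ -921.06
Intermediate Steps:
(-5810 + (k(86) - 203)/(R - 9093/7698)) + 4889 = (-5810 + (30 - 203)/(2741 - 9093/7698)) + 4889 = (-5810 - 173/(2741 - 9093*1/7698)) + 4889 = (-5810 - 173/(2741 - 3031/2566)) + 4889 = (-5810 - 173/7030375/2566) + 4889 = (-5810 - 173*2566/7030375) + 4889 = (-5810 - 443918/7030375) + 4889 = -40846922668/7030375 + 4889 = -6475419293/7030375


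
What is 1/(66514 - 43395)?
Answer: 1/23119 ≈ 4.3254e-5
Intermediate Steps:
1/(66514 - 43395) = 1/23119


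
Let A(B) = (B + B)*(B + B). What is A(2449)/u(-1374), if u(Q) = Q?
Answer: -11995202/687 ≈ -17460.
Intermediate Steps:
A(B) = 4*B**2 (A(B) = (2*B)*(2*B) = 4*B**2)
A(2449)/u(-1374) = (4*2449**2)/(-1374) = (4*5997601)*(-1/1374) = 23990404*(-1/1374) = -11995202/687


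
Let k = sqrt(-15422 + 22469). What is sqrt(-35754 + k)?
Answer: sqrt(-35754 + 9*sqrt(87)) ≈ 188.87*I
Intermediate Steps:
k = 9*sqrt(87) (k = sqrt(7047) = 9*sqrt(87) ≈ 83.946)
sqrt(-35754 + k) = sqrt(-35754 + 9*sqrt(87))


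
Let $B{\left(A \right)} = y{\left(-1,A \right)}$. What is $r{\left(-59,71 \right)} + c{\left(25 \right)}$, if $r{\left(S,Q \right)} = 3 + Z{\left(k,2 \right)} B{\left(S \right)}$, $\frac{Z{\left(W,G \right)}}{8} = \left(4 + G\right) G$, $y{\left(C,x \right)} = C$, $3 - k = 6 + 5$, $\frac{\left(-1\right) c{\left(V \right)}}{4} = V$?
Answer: $-193$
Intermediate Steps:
$c{\left(V \right)} = - 4 V$
$k = -8$ ($k = 3 - \left(6 + 5\right) = 3 - 11 = -8$)
$Z{\left(W,G \right)} = 8 G \left(4 + G\right)$ ($Z{\left(W,G \right)} = 8 \left(4 + G\right) G = 8 G \left(4 + G\right)$)
$B{\left(A \right)} = -1$
$r{\left(S,Q \right)} = -93$ ($r{\left(S,Q \right)} = 3 + 8 \cdot 2 \left(4 + 2\right) \left(-1\right) = 3 + 8 \cdot 2 \cdot 6 \left(-1\right) = 3 + 96 \left(-1\right) = 3 - 96 = -93$)
$r{\left(-59,71 \right)} + c{\left(25 \right)} = -93 - 100 = -193$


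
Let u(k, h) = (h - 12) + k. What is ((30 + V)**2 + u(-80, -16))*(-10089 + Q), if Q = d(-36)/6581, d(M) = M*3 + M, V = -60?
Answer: -52585515576/6581 ≈ -7.9905e+6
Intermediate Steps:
u(k, h) = -12 + h + k (u(k, h) = (-12 + h) + k = -12 + h + k)
d(M) = 4*M (d(M) = 3*M + M = 4*M)
Q = -144/6581 (Q = (4*(-36))/6581 = -144*1/6581 = -144/6581 ≈ -0.021881)
((30 + V)**2 + u(-80, -16))*(-10089 + Q) = ((30 - 60)**2 + (-12 - 16 - 80))*(-10089 - 144/6581) = ((-30)**2 - 108)*(-66395853/6581) = (900 - 108)*(-66395853/6581) = 792*(-66395853/6581) = -52585515576/6581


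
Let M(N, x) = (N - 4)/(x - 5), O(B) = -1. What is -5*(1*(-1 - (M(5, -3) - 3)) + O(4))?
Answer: -45/8 ≈ -5.6250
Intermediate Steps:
M(N, x) = (-4 + N)/(-5 + x)
-5*(1*(-1 - (M(5, -3) - 3)) + O(4)) = -5*(1*(-1 - ((-4 + 5)/(-5 - 3) - 3)) - 1) = -5*(1*(-1 - (1/(-8) - 3)) - 1) = -5*(1*(-1 - (-⅛*1 - 3)) - 1) = -5*(1*(-1 - (-⅛ - 3)) - 1) = -5*(1*(-1 - 1*(-25/8)) - 1) = -5*(1*(-1 + 25/8) - 1) = -5*(1*(17/8) - 1) = -5*(17/8 - 1) = -5*9/8 = -45/8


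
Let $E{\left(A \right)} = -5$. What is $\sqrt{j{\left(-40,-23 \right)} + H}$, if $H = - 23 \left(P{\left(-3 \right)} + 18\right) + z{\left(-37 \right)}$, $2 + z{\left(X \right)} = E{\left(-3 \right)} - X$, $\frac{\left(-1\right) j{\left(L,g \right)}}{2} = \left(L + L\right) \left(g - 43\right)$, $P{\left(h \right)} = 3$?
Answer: $i \sqrt{11013} \approx 104.94 i$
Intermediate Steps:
$j{\left(L,g \right)} = - 4 L \left(-43 + g\right)$ ($j{\left(L,g \right)} = - 2 \left(L + L\right) \left(g - 43\right) = - 2 \cdot 2 L \left(-43 + g\right) = - 4 L \left(-43 + g\right)$)
$z{\left(X \right)} = -7 - X$ ($z{\left(X \right)} = -2 - \left(5 + X\right) = -7 - X$)
$H = -453$ ($H = - 23 \left(3 + 18\right) - -30 = \left(-23\right) 21 + \left(-7 + 37\right) = -483 + 30 = -453$)
$\sqrt{j{\left(-40,-23 \right)} + H} = \sqrt{4 \left(-40\right) \left(43 - -23\right) - 453} = \sqrt{4 \left(-40\right) \left(43 + 23\right) - 453} = \sqrt{4 \left(-40\right) 66 - 453} = \sqrt{-10560 - 453} = \sqrt{-11013} = i \sqrt{11013}$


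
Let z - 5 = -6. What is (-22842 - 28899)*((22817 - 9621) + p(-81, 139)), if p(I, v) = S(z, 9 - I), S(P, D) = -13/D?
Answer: -6827667623/10 ≈ -6.8277e+8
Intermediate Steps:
z = -1 (z = 5 - 6 = -1)
p(I, v) = -13/(9 - I)
(-22842 - 28899)*((22817 - 9621) + p(-81, 139)) = (-22842 - 28899)*((22817 - 9621) + 13/(-9 - 81)) = -51741*(13196 + 13/(-90)) = -51741*(13196 + 13*(-1/90)) = -51741*(13196 - 13/90) = -51741*1187627/90 = -6827667623/10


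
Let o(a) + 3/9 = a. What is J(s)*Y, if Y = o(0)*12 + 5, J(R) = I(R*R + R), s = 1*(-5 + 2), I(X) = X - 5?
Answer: 1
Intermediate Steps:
o(a) = -1/3 + a
I(X) = -5 + X
s = -3 (s = 1*(-3) = -3)
J(R) = -5 + R + R**2 (J(R) = -5 + (R*R + R) = -5 + (R**2 + R) = -5 + (R + R**2) = -5 + R + R**2)
Y = 1 (Y = (-1/3 + 0)*12 + 5 = -1/3*12 + 5 = -4 + 5 = 1)
J(s)*Y = (-5 - 3*(1 - 3))*1 = (-5 - 3*(-2))*1 = (-5 + 6)*1 = 1*1 = 1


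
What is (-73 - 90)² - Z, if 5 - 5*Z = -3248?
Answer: 129592/5 ≈ 25918.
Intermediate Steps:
Z = 3253/5 (Z = 1 - ⅕*(-3248) = 1 + 3248/5 = 3253/5 ≈ 650.60)
(-73 - 90)² - Z = (-73 - 90)² - 1*3253/5 = (-163)² - 3253/5 = 26569 - 3253/5 = 129592/5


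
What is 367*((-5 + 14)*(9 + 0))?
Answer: 29727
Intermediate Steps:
367*((-5 + 14)*(9 + 0)) = 367*(9*9) = 367*81 = 29727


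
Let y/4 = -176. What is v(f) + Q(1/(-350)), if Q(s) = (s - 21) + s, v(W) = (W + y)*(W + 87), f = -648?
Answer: 132728924/175 ≈ 7.5845e+5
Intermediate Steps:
y = -704 (y = 4*(-176) = -704)
v(W) = (-704 + W)*(87 + W) (v(W) = (W - 704)*(W + 87) = (-704 + W)*(87 + W))
Q(s) = -21 + 2*s (Q(s) = (-21 + s) + s = -21 + 2*s)
v(f) + Q(1/(-350)) = (-61248 + (-648)² - 617*(-648)) + (-21 + 2/(-350)) = (-61248 + 419904 + 399816) + (-21 + 2*(-1/350)) = 758472 + (-21 - 1/175) = 758472 - 3676/175 = 132728924/175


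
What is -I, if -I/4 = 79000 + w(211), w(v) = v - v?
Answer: 316000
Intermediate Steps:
w(v) = 0
I = -316000 (I = -4*(79000 + 0) = -4*79000 = -316000)
-I = -1*(-316000) = 316000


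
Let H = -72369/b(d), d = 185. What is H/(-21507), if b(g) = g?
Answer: 24123/1326265 ≈ 0.018189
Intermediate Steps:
H = -72369/185 ≈ -391.18
H/(-21507) = -72369/185/(-21507) = -72369/185*(-1/21507) = 24123/1326265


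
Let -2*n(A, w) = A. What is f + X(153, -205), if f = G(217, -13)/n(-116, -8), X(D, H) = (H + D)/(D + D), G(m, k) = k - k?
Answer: -26/153 ≈ -0.16993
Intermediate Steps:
G(m, k) = 0
n(A, w) = -A/2
X(D, H) = (D + H)/(2*D) (X(D, H) = (D + H)/((2*D)) = (D + H)*(1/(2*D)) = (D + H)/(2*D))
f = 0 (f = 0/((-½*(-116))) = 0/58 = 0*(1/58) = 0)
f + X(153, -205) = 0 + (½)*(153 - 205)/153 = 0 + (½)*(1/153)*(-52) = 0 - 26/153 = -26/153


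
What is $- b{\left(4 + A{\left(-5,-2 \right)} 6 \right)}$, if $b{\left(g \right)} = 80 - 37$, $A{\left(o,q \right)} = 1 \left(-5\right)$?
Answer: $-43$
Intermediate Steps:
$A{\left(o,q \right)} = -5$
$b{\left(g \right)} = 43$
$- b{\left(4 + A{\left(-5,-2 \right)} 6 \right)} = \left(-1\right) 43 = -43$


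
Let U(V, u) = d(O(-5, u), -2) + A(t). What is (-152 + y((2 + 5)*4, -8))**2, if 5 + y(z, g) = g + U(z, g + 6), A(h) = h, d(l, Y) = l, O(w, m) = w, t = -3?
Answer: 29929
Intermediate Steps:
U(V, u) = -8 (U(V, u) = -5 - 3 = -8)
y(z, g) = -13 + g (y(z, g) = -5 + (g - 8) = -5 + (-8 + g) = -13 + g)
(-152 + y((2 + 5)*4, -8))**2 = (-152 + (-13 - 8))**2 = (-152 - 21)**2 = (-173)**2 = 29929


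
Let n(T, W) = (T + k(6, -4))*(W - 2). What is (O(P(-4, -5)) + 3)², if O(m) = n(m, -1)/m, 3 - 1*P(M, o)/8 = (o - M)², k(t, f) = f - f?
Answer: 0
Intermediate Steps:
k(t, f) = 0
n(T, W) = T*(-2 + W) (n(T, W) = (T + 0)*(W - 2) = T*(-2 + W))
P(M, o) = 24 - 8*(o - M)²
O(m) = -3 (O(m) = (m*(-2 - 1))/m = (m*(-3))/m = (-3*m)/m = -3)
(O(P(-4, -5)) + 3)² = (-3 + 3)² = 0² = 0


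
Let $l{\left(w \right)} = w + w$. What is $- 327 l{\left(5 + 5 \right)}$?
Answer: $-6540$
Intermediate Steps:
$l{\left(w \right)} = 2 w$
$- 327 l{\left(5 + 5 \right)} = - 327 \cdot 2 \left(5 + 5\right) = - 327 \cdot 2 \cdot 10 = \left(-327\right) 20 = -6540$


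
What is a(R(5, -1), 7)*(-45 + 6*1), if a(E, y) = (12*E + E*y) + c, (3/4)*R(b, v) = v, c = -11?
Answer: 1417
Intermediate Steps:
R(b, v) = 4*v/3
a(E, y) = -11 + 12*E + E*y (a(E, y) = (12*E + E*y) - 11 = -11 + 12*E + E*y)
a(R(5, -1), 7)*(-45 + 6*1) = (-11 + 12*((4/3)*(-1)) + ((4/3)*(-1))*7)*(-45 + 6*1) = (-11 + 12*(-4/3) - 4/3*7)*(-45 + 6) = (-11 - 16 - 28/3)*(-39) = -109/3*(-39) = 1417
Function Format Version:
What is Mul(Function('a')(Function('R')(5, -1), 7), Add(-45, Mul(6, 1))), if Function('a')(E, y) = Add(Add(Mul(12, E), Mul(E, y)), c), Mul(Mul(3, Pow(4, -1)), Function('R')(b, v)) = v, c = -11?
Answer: 1417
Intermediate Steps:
Function('R')(b, v) = Mul(Rational(4, 3), v)
Function('a')(E, y) = Add(-11, Mul(12, E), Mul(E, y)) (Function('a')(E, y) = Add(Add(Mul(12, E), Mul(E, y)), -11) = Add(-11, Mul(12, E), Mul(E, y)))
Mul(Function('a')(Function('R')(5, -1), 7), Add(-45, Mul(6, 1))) = Mul(Add(-11, Mul(12, Mul(Rational(4, 3), -1)), Mul(Mul(Rational(4, 3), -1), 7)), Add(-45, Mul(6, 1))) = Mul(Add(-11, Mul(12, Rational(-4, 3)), Mul(Rational(-4, 3), 7)), Add(-45, 6)) = Mul(Add(-11, -16, Rational(-28, 3)), -39) = Mul(Rational(-109, 3), -39) = 1417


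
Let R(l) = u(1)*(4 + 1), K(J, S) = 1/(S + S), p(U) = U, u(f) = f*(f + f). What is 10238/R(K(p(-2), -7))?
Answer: 5119/5 ≈ 1023.8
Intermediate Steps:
u(f) = 2*f² (u(f) = f*(2*f) = 2*f²)
K(J, S) = 1/(2*S)
R(l) = 10 (R(l) = (2*1²)*(4 + 1) = (2*1)*5 = 2*5 = 10)
10238/R(K(p(-2), -7)) = 10238/10 = 10238*(⅒) = 5119/5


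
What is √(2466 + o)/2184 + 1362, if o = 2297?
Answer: 1362 + √4763/2184 ≈ 1362.0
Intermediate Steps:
√(2466 + o)/2184 + 1362 = √(2466 + 2297)/2184 + 1362 = √4763*(1/2184) + 1362 = √4763/2184 + 1362 = 1362 + √4763/2184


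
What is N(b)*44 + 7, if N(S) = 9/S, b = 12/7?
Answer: 238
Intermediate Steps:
b = 12/7 (b = 12*(⅐) = 12/7 ≈ 1.7143)
N(b)*44 + 7 = (9/(12/7))*44 + 7 = (9*(7/12))*44 + 7 = (21/4)*44 + 7 = 231 + 7 = 238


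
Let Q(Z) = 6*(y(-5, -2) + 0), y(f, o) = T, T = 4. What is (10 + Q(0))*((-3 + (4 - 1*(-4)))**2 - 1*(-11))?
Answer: 1224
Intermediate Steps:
y(f, o) = 4
Q(Z) = 24 (Q(Z) = 6*(4 + 0) = 6*4 = 24)
(10 + Q(0))*((-3 + (4 - 1*(-4)))**2 - 1*(-11)) = (10 + 24)*((-3 + (4 - 1*(-4)))**2 - 1*(-11)) = 34*((-3 + (4 + 4))**2 + 11) = 34*((-3 + 8)**2 + 11) = 34*(5**2 + 11) = 34*(25 + 11) = 34*36 = 1224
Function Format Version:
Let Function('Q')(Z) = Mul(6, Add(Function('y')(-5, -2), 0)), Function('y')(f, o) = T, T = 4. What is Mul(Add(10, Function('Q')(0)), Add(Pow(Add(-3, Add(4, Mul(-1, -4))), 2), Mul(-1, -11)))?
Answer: 1224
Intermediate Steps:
Function('y')(f, o) = 4
Function('Q')(Z) = 24 (Function('Q')(Z) = Mul(6, Add(4, 0)) = Mul(6, 4) = 24)
Mul(Add(10, Function('Q')(0)), Add(Pow(Add(-3, Add(4, Mul(-1, -4))), 2), Mul(-1, -11))) = Mul(Add(10, 24), Add(Pow(Add(-3, Add(4, Mul(-1, -4))), 2), Mul(-1, -11))) = Mul(34, Add(Pow(Add(-3, Add(4, 4)), 2), 11)) = Mul(34, Add(Pow(Add(-3, 8), 2), 11)) = Mul(34, Add(Pow(5, 2), 11)) = Mul(34, Add(25, 11)) = Mul(34, 36) = 1224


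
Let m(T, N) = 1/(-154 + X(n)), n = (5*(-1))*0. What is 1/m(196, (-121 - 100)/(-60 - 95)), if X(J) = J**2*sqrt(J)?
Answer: -154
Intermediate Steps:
n = 0 (n = -5*0 = 0)
X(J) = J**(5/2)
m(T, N) = -1/154 (m(T, N) = 1/(-154 + 0**(5/2)) = 1/(-154 + 0) = 1/(-154) = -1/154)
1/m(196, (-121 - 100)/(-60 - 95)) = 1/(-1/154) = -154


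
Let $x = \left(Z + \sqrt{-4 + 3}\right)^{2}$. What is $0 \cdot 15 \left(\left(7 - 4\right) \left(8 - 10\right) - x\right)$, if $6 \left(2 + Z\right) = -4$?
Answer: $0$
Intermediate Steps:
$Z = - \frac{8}{3}$ ($Z = -2 + \frac{1}{6} \left(-4\right) = -2 - \frac{2}{3} = - \frac{8}{3} \approx -2.6667$)
$x = \left(- \frac{8}{3} + i\right)^{2}$ ($x = \left(- \frac{8}{3} + \sqrt{-4 + 3}\right)^{2} = \left(- \frac{8}{3} + \sqrt{-1}\right)^{2} = \left(- \frac{8}{3} + i\right)^{2} \approx 6.1111 - 5.3333 i$)
$0 \cdot 15 \left(\left(7 - 4\right) \left(8 - 10\right) - x\right) = 0 \cdot 15 \left(\left(7 - 4\right) \left(8 - 10\right) - \left(\frac{55}{9} - \frac{16 i}{3}\right)\right) = 0 \left(3 \left(-2\right) - \left(\frac{55}{9} - \frac{16 i}{3}\right)\right) = 0 \left(-6 - \left(\frac{55}{9} - \frac{16 i}{3}\right)\right) = 0 \left(- \frac{109}{9} + \frac{16 i}{3}\right) = 0$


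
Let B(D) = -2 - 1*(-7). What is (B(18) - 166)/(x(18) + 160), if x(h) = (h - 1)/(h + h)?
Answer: -5796/5777 ≈ -1.0033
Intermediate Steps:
B(D) = 5 (B(D) = -2 + 7 = 5)
x(h) = (-1 + h)/(2*h) (x(h) = (-1 + h)/((2*h)) = (-1 + h)*(1/(2*h)) = (-1 + h)/(2*h))
(B(18) - 166)/(x(18) + 160) = (5 - 166)/((½)*(-1 + 18)/18 + 160) = -161/((½)*(1/18)*17 + 160) = -161/(17/36 + 160) = -161/5777/36 = -161*36/5777 = -5796/5777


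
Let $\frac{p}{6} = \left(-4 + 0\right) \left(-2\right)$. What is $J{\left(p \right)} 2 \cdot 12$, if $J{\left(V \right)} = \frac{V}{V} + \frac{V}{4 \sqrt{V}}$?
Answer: $24 + 24 \sqrt{3} \approx 65.569$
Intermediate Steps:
$p = 48$ ($p = 6 \left(-4 + 0\right) \left(-2\right) = 6 \left(\left(-4\right) \left(-2\right)\right) = 6 \cdot 8 = 48$)
$J{\left(V \right)} = 1 + \frac{\sqrt{V}}{4}$ ($J{\left(V \right)} = 1 + V \frac{1}{4 \sqrt{V}} = 1 + \frac{\sqrt{V}}{4}$)
$J{\left(p \right)} 2 \cdot 12 = \left(1 + \frac{\sqrt{48}}{4}\right) 2 \cdot 12 = \left(1 + \frac{4 \sqrt{3}}{4}\right) 24 = \left(1 + \sqrt{3}\right) 24 = 24 + 24 \sqrt{3}$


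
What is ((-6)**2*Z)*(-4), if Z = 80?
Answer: -11520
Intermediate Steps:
((-6)**2*Z)*(-4) = ((-6)**2*80)*(-4) = (36*80)*(-4) = 2880*(-4) = -11520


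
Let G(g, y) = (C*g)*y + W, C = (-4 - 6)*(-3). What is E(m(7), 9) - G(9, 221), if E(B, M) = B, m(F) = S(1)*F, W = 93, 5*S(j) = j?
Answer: -298808/5 ≈ -59762.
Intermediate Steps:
S(j) = j/5
C = 30 (C = -10*(-3) = 30)
G(g, y) = 93 + 30*g*y (G(g, y) = (30*g)*y + 93 = 30*g*y + 93 = 93 + 30*g*y)
m(F) = F/5 (m(F) = ((⅕)*1)*F = F/5)
E(m(7), 9) - G(9, 221) = (⅕)*7 - (93 + 30*9*221) = 7/5 - (93 + 59670) = 7/5 - 1*59763 = 7/5 - 59763 = -298808/5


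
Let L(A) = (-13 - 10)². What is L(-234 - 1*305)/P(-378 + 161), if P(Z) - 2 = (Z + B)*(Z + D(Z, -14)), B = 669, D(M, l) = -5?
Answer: -529/100342 ≈ -0.0052720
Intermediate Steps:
L(A) = 529 (L(A) = (-23)² = 529)
P(Z) = 2 + (-5 + Z)*(669 + Z) (P(Z) = 2 + (Z + 669)*(Z - 5) = 2 + (669 + Z)*(-5 + Z) = 2 + (-5 + Z)*(669 + Z))
L(-234 - 1*305)/P(-378 + 161) = 529/(-3343 + (-378 + 161)² + 664*(-378 + 161)) = 529/(-3343 + (-217)² + 664*(-217)) = 529/(-3343 + 47089 - 144088) = 529/(-100342) = 529*(-1/100342) = -529/100342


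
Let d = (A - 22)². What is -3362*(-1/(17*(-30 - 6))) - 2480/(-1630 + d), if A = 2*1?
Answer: -43625/12546 ≈ -3.4772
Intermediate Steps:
A = 2
d = 400 (d = (2 - 22)² = (-20)² = 400)
-3362*(-1/(17*(-30 - 6))) - 2480/(-1630 + d) = -3362*(-1/(17*(-30 - 6))) - 2480/(-1630 + 400) = -3362/((-17*(-36))) - 2480/(-1230) = -3362/612 - 2480*(-1/1230) = -3362*1/612 + 248/123 = -1681/306 + 248/123 = -43625/12546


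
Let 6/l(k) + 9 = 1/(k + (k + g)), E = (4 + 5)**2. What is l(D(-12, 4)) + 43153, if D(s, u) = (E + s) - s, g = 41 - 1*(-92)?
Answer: 57263146/1327 ≈ 43152.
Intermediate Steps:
g = 133 (g = 41 + 92 = 133)
E = 81 (E = 9**2 = 81)
D(s, u) = 81 (D(s, u) = (81 + s) - s = 81)
l(k) = 6/(-9 + 1/(133 + 2*k)) (l(k) = 6/(-9 + 1/(k + (k + 133))) = 6/(-9 + 1/(k + (133 + k))) = 6/(-9 + 1/(133 + 2*k)))
l(D(-12, 4)) + 43153 = 3*(-133 - 2*81)/(598 + 9*81) + 43153 = 3*(-133 - 162)/(598 + 729) + 43153 = 3*(-295)/1327 + 43153 = 3*(1/1327)*(-295) + 43153 = -885/1327 + 43153 = 57263146/1327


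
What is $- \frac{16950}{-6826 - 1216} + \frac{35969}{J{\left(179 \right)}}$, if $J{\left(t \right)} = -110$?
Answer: $- \frac{143699099}{442310} \approx -324.88$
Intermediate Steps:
$- \frac{16950}{-6826 - 1216} + \frac{35969}{J{\left(179 \right)}} = - \frac{16950}{-6826 - 1216} + \frac{35969}{-110} = - \frac{16950}{-8042} + 35969 \left(- \frac{1}{110}\right) = \left(-16950\right) \left(- \frac{1}{8042}\right) - \frac{35969}{110} = \frac{8475}{4021} - \frac{35969}{110} = - \frac{143699099}{442310}$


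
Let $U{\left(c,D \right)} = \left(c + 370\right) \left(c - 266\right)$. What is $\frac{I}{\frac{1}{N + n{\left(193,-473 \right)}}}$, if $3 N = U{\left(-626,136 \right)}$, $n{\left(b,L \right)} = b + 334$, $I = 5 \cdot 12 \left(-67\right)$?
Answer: $-308110220$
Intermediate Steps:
$I = -4020$ ($I = 60 \left(-67\right) = -4020$)
$U{\left(c,D \right)} = \left(-266 + c\right) \left(370 + c\right)$ ($U{\left(c,D \right)} = \left(370 + c\right) \left(-266 + c\right) = \left(-266 + c\right) \left(370 + c\right)$)
$n{\left(b,L \right)} = 334 + b$
$N = \frac{228352}{3}$ ($N = \frac{-98420 + \left(-626\right)^{2} + 104 \left(-626\right)}{3} = \frac{-98420 + 391876 - 65104}{3} = \frac{1}{3} \cdot 228352 = \frac{228352}{3} \approx 76117.0$)
$\frac{I}{\frac{1}{N + n{\left(193,-473 \right)}}} = - \frac{4020}{\frac{1}{\frac{228352}{3} + \left(334 + 193\right)}} = - \frac{4020}{\frac{1}{\frac{228352}{3} + 527}} = - \frac{4020}{\frac{1}{\frac{229933}{3}}} = - \frac{4020}{\frac{3}{229933}} = \left(-4020\right) \frac{229933}{3} = -308110220$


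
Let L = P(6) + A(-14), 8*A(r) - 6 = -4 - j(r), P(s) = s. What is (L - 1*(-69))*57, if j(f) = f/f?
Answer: 34257/8 ≈ 4282.1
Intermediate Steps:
j(f) = 1
A(r) = ⅛ (A(r) = ¾ + (-4 - 1*1)/8 = ¾ + (-4 - 1)/8 = ¾ + (⅛)*(-5) = ¾ - 5/8 = ⅛)
L = 49/8 (L = 6 + ⅛ = 49/8 ≈ 6.1250)
(L - 1*(-69))*57 = (49/8 - 1*(-69))*57 = (49/8 + 69)*57 = (601/8)*57 = 34257/8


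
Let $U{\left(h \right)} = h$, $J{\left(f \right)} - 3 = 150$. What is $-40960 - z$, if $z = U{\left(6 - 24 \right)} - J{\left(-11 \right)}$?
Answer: $-40789$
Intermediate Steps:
$J{\left(f \right)} = 153$ ($J{\left(f \right)} = 3 + 150 = 153$)
$z = -171$ ($z = \left(6 - 24\right) - 153 = -18 - 153 = -171$)
$-40960 - z = -40960 - -171 = -40960 + 171 = -40789$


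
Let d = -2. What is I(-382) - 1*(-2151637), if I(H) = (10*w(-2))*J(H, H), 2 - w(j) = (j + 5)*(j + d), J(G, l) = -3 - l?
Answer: 2204697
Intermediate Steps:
w(j) = 2 - (-2 + j)*(5 + j) (w(j) = 2 - (j + 5)*(j - 2) = 2 - (5 + j)*(-2 + j) = 2 - (-2 + j)*(5 + j))
I(H) = -420 - 140*H (I(H) = (10*(12 - 1*(-2)**2 - 3*(-2)))*(-3 - H) = (10*(12 - 1*4 + 6))*(-3 - H) = (10*(12 - 4 + 6))*(-3 - H) = (10*14)*(-3 - H) = 140*(-3 - H) = -420 - 140*H)
I(-382) - 1*(-2151637) = (-420 - 140*(-382)) - 1*(-2151637) = (-420 + 53480) + 2151637 = 53060 + 2151637 = 2204697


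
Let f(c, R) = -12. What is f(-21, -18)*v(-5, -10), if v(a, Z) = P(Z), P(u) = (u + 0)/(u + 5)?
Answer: -24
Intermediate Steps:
P(u) = u/(5 + u)
v(a, Z) = Z/(5 + Z)
f(-21, -18)*v(-5, -10) = -(-120)/(5 - 10) = -(-120)/(-5) = -(-120)*(-1)/5 = -12*2 = -24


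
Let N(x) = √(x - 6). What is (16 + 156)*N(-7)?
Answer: 172*I*√13 ≈ 620.16*I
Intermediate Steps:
N(x) = √(-6 + x)
(16 + 156)*N(-7) = (16 + 156)*√(-6 - 7) = 172*√(-13) = 172*(I*√13) = 172*I*√13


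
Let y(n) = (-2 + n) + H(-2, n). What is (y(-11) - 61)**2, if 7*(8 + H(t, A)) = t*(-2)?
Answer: 324900/49 ≈ 6630.6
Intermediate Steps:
H(t, A) = -8 - 2*t/7 (H(t, A) = -8 + (t*(-2))/7 = -8 + (-2*t)/7 = -8 - 2*t/7)
y(n) = -66/7 + n (y(n) = (-2 + n) + (-8 - 2/7*(-2)) = (-2 + n) + (-8 + 4/7) = (-2 + n) - 52/7 = -66/7 + n)
(y(-11) - 61)**2 = ((-66/7 - 11) - 61)**2 = (-143/7 - 61)**2 = (-570/7)**2 = 324900/49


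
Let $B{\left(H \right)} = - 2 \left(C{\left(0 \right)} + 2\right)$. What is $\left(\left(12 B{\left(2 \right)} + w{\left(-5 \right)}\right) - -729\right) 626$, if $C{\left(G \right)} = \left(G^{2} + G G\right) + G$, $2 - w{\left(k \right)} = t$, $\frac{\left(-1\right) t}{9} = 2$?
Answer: $438826$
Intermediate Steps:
$t = -18$ ($t = \left(-9\right) 2 = -18$)
$w{\left(k \right)} = 20$ ($w{\left(k \right)} = 2 - -18 = 2 + 18 = 20$)
$C{\left(G \right)} = G + 2 G^{2}$ ($C{\left(G \right)} = \left(G^{2} + G^{2}\right) + G = 2 G^{2} + G = G + 2 G^{2}$)
$B{\left(H \right)} = -4$ ($B{\left(H \right)} = - 2 \left(0 \left(1 + 2 \cdot 0\right) + 2\right) = - 2 \left(0 \left(1 + 0\right) + 2\right) = - 2 \left(0 \cdot 1 + 2\right) = - 2 \left(0 + 2\right) = \left(-2\right) 2 = -4$)
$\left(\left(12 B{\left(2 \right)} + w{\left(-5 \right)}\right) - -729\right) 626 = \left(\left(12 \left(-4\right) + 20\right) - -729\right) 626 = \left(\left(-48 + 20\right) + 729\right) 626 = \left(-28 + 729\right) 626 = 701 \cdot 626 = 438826$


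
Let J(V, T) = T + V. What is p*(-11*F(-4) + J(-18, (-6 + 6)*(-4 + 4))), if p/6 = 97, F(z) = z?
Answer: 15132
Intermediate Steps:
p = 582 (p = 6*97 = 582)
p*(-11*F(-4) + J(-18, (-6 + 6)*(-4 + 4))) = 582*(-11*(-4) + ((-6 + 6)*(-4 + 4) - 18)) = 582*(44 + (0*0 - 18)) = 582*(44 + (0 - 18)) = 582*(44 - 18) = 582*26 = 15132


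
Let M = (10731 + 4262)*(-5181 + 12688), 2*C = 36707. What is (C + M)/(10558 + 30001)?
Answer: 225141609/81118 ≈ 2775.5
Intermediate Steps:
C = 36707/2 (C = (1/2)*36707 = 36707/2 ≈ 18354.)
M = 112552451 (M = 14993*7507 = 112552451)
(C + M)/(10558 + 30001) = (36707/2 + 112552451)/(10558 + 30001) = (225141609/2)/40559 = (225141609/2)*(1/40559) = 225141609/81118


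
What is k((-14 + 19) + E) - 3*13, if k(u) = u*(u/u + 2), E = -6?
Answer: -42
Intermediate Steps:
k(u) = 3*u (k(u) = u*(1 + 2) = u*3 = 3*u)
k((-14 + 19) + E) - 3*13 = 3*((-14 + 19) - 6) - 3*13 = 3*(5 - 6) - 39 = 3*(-1) - 39 = -3 - 39 = -42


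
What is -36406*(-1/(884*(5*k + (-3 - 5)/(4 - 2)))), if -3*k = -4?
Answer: 54609/3536 ≈ 15.444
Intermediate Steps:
k = 4/3 (k = -1/3*(-4) = 4/3 ≈ 1.3333)
-36406*(-1/(884*(5*k + (-3 - 5)/(4 - 2)))) = -36406*(-1/(884*(5*(4/3) + (-3 - 5)/(4 - 2)))) = -36406*(-1/(884*(20/3 - 8/2))) = -36406*(-1/(884*(20/3 - 8*1/2))) = -36406*(-1/(884*(20/3 - 4))) = -36406/((-884*8/3)) = -36406/(-7072/3) = -36406*(-3/7072) = 54609/3536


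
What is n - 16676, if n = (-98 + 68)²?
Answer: -15776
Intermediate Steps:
n = 900 (n = (-30)² = 900)
n - 16676 = 900 - 16676 = -15776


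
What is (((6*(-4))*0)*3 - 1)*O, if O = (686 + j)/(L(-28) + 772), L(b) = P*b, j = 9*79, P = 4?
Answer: -127/60 ≈ -2.1167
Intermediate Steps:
j = 711
L(b) = 4*b
O = 127/60 (O = (686 + 711)/(4*(-28) + 772) = 1397/(-112 + 772) = 1397/660 = 1397*(1/660) = 127/60 ≈ 2.1167)
(((6*(-4))*0)*3 - 1)*O = (((6*(-4))*0)*3 - 1)*(127/60) = (-24*0*3 - 1)*(127/60) = (0*3 - 1)*(127/60) = (0 - 1)*(127/60) = -1*127/60 = -127/60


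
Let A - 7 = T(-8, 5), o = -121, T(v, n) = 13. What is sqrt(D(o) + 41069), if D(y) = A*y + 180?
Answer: 43*sqrt(21) ≈ 197.05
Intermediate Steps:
A = 20 (A = 7 + 13 = 20)
D(y) = 180 + 20*y (D(y) = 20*y + 180 = 180 + 20*y)
sqrt(D(o) + 41069) = sqrt((180 + 20*(-121)) + 41069) = sqrt((180 - 2420) + 41069) = sqrt(-2240 + 41069) = sqrt(38829) = 43*sqrt(21)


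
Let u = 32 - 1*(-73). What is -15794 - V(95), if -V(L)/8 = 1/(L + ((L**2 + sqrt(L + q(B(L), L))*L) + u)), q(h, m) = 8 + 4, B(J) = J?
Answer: -26576546530/1682699 - 76*sqrt(107)/8413495 ≈ -15794.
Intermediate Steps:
q(h, m) = 12
u = 105 (u = 32 + 73 = 105)
V(L) = -8/(105 + L + L**2 + L*sqrt(12 + L)) (V(L) = -8/(L + ((L**2 + sqrt(L + 12)*L) + 105)) = -8/(L + ((L**2 + sqrt(12 + L)*L) + 105)) = -8/(L + ((L**2 + L*sqrt(12 + L)) + 105)) = -8/(L + (105 + L**2 + L*sqrt(12 + L))) = -8/(105 + L + L**2 + L*sqrt(12 + L)))
-15794 - V(95) = -15794 - (-8)/(105 + 95 + 95**2 + 95*sqrt(12 + 95)) = -15794 - (-8)/(105 + 95 + 9025 + 95*sqrt(107)) = -15794 - (-8)/(9225 + 95*sqrt(107)) = -15794 + 8/(9225 + 95*sqrt(107))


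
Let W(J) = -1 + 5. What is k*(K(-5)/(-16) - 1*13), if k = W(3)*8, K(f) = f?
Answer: -406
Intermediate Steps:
W(J) = 4
k = 32 (k = 4*8 = 32)
k*(K(-5)/(-16) - 1*13) = 32*(-5/(-16) - 1*13) = 32*(-5*(-1/16) - 13) = 32*(5/16 - 13) = 32*(-203/16) = -406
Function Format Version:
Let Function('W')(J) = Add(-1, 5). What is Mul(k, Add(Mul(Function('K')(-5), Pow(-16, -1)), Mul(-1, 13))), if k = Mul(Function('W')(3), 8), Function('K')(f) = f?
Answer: -406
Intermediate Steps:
Function('W')(J) = 4
k = 32 (k = Mul(4, 8) = 32)
Mul(k, Add(Mul(Function('K')(-5), Pow(-16, -1)), Mul(-1, 13))) = Mul(32, Add(Mul(-5, Pow(-16, -1)), Mul(-1, 13))) = Mul(32, Add(Mul(-5, Rational(-1, 16)), -13)) = Mul(32, Add(Rational(5, 16), -13)) = Mul(32, Rational(-203, 16)) = -406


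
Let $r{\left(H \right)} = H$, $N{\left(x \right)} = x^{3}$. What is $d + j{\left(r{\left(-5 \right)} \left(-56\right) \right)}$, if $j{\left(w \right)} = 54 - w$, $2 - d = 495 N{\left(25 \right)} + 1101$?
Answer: $-7735700$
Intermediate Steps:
$d = -7735474$ ($d = 2 - \left(495 \cdot 25^{3} + 1101\right) = 2 - \left(495 \cdot 15625 + 1101\right) = 2 - \left(7734375 + 1101\right) = 2 - 7735476 = -7735474$)
$d + j{\left(r{\left(-5 \right)} \left(-56\right) \right)} = -7735474 + \left(54 - \left(-5\right) \left(-56\right)\right) = -7735474 + \left(54 - 280\right) = -7735474 - 226 = -7735700$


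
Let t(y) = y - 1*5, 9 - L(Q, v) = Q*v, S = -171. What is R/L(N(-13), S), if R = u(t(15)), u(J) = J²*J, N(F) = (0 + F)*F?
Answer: 250/7227 ≈ 0.034593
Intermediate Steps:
N(F) = F² (N(F) = F*F = F²)
L(Q, v) = 9 - Q*v
t(y) = -5 + y (t(y) = y - 5 = -5 + y)
u(J) = J³
R = 1000 (R = (-5 + 15)³ = 10³ = 1000)
R/L(N(-13), S) = 1000/(9 - 1*(-13)²*(-171)) = 1000/(9 - 1*169*(-171)) = 1000/(9 + 28899) = 1000/28908 = 1000*(1/28908) = 250/7227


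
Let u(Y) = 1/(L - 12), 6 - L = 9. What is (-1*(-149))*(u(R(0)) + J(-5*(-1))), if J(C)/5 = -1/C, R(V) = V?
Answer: -2384/15 ≈ -158.93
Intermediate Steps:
L = -3 (L = 6 - 1*9 = 6 - 9 = -3)
J(C) = -5/C (J(C) = 5*(-1/C) = -5/C)
u(Y) = -1/15 (u(Y) = 1/(-3 - 12) = 1/(-15) = -1/15)
(-1*(-149))*(u(R(0)) + J(-5*(-1))) = (-1*(-149))*(-1/15 - 5/((-5*(-1)))) = 149*(-1/15 - 5/5) = 149*(-1/15 - 5*⅕) = 149*(-1/15 - 1) = 149*(-16/15) = -2384/15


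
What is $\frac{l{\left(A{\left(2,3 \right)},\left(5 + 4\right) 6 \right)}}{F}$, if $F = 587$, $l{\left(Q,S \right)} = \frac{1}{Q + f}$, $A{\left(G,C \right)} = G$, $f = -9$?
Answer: $- \frac{1}{4109} \approx -0.00024337$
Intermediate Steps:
$l{\left(Q,S \right)} = \frac{1}{-9 + Q}$ ($l{\left(Q,S \right)} = \frac{1}{Q - 9} = \frac{1}{-9 + Q}$)
$\frac{l{\left(A{\left(2,3 \right)},\left(5 + 4\right) 6 \right)}}{F} = \frac{1}{\left(-9 + 2\right) 587} = \frac{1}{-7} \cdot \frac{1}{587} = \left(- \frac{1}{7}\right) \frac{1}{587} = - \frac{1}{4109}$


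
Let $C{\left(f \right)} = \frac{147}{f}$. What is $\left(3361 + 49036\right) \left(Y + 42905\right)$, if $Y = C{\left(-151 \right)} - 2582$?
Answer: $2112753222$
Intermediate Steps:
$Y = - \frac{390029}{151}$ ($Y = \frac{147}{-151} - 2582 = 147 \left(- \frac{1}{151}\right) - 2582 = - \frac{147}{151} - 2582 = - \frac{390029}{151} \approx -2583.0$)
$\left(3361 + 49036\right) \left(Y + 42905\right) = \left(3361 + 49036\right) \left(- \frac{390029}{151} + 42905\right) = 52397 \cdot \frac{6088626}{151} = 2112753222$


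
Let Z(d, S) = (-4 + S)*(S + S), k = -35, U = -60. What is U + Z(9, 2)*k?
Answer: 220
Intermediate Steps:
Z(d, S) = 2*S*(-4 + S) (Z(d, S) = (-4 + S)*(2*S) = 2*S*(-4 + S))
U + Z(9, 2)*k = -60 + (2*2*(-4 + 2))*(-35) = -60 + (2*2*(-2))*(-35) = -60 - 8*(-35) = -60 + 280 = 220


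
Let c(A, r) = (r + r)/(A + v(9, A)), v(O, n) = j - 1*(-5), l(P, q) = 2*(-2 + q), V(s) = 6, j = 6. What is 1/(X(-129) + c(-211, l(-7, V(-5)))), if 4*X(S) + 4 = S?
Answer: -100/3333 ≈ -0.030003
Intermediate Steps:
l(P, q) = -4 + 2*q
v(O, n) = 11 (v(O, n) = 6 - 1*(-5) = 6 + 5 = 11)
c(A, r) = 2*r/(11 + A) (c(A, r) = (r + r)/(A + 11) = (2*r)/(11 + A) = 2*r/(11 + A))
X(S) = -1 + S/4
1/(X(-129) + c(-211, l(-7, V(-5)))) = 1/((-1 + (¼)*(-129)) + 2*(-4 + 2*6)/(11 - 211)) = 1/((-1 - 129/4) + 2*(-4 + 12)/(-200)) = 1/(-133/4 + 2*8*(-1/200)) = 1/(-133/4 - 2/25) = 1/(-3333/100) = -100/3333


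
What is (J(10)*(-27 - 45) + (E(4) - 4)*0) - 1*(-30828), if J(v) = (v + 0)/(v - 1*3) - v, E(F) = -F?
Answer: 220116/7 ≈ 31445.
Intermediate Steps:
J(v) = -v + v/(-3 + v) (J(v) = v/(v - 3) - v = v/(-3 + v) - v = -v + v/(-3 + v))
(J(10)*(-27 - 45) + (E(4) - 4)*0) - 1*(-30828) = ((10*(4 - 1*10)/(-3 + 10))*(-27 - 45) + (-1*4 - 4)*0) - 1*(-30828) = ((10*(4 - 10)/7)*(-72) + (-4 - 4)*0) + 30828 = ((10*(⅐)*(-6))*(-72) - 8*0) + 30828 = (-60/7*(-72) + 0) + 30828 = (4320/7 + 0) + 30828 = 4320/7 + 30828 = 220116/7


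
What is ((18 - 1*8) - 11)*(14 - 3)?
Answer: -11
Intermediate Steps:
((18 - 1*8) - 11)*(14 - 3) = ((18 - 8) - 11)*11 = (10 - 11)*11 = -1*11 = -11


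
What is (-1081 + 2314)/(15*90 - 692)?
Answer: 1233/658 ≈ 1.8739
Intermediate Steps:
(-1081 + 2314)/(15*90 - 692) = 1233/(1350 - 692) = 1233/658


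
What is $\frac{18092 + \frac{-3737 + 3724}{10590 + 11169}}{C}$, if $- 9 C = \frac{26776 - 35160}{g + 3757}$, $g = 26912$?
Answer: $\frac{36219826626705}{60809152} \approx 5.9563 \cdot 10^{5}$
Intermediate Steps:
$C = \frac{8384}{276021}$ ($C = - \frac{\left(26776 - 35160\right) \frac{1}{26912 + 3757}}{9} = - \frac{\left(-8384\right) \frac{1}{30669}}{9} = \left(- \frac{1}{9}\right) \left(- \frac{8384}{30669}\right) = \frac{8384}{276021} \approx 0.030374$)
$\frac{18092 + \frac{-3737 + 3724}{10590 + 11169}}{C} = \frac{18092 + \frac{-3737 + 3724}{10590 + 11169}}{\frac{8384}{276021}} = \left(18092 - \frac{13}{21759}\right) \frac{276021}{8384} = \frac{393663815}{21759} \cdot \frac{276021}{8384} = \frac{36219826626705}{60809152}$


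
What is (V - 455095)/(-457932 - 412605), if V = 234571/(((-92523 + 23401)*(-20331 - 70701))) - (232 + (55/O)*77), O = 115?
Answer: 65901719082713539/125986917588068304 ≈ 0.52308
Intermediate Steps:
V = -38905371473299/144723219792 (V = 234571/(((-92523 + 23401)*(-20331 - 70701))) - (232 + (55/115)*77) = 234571/((-69122*(-91032))) - (232 + (55*(1/115))*77) = 234571/6292313904 - (232 + (11/23)*77) = 234571*(1/6292313904) - (232 + 847/23) = 234571/6292313904 - 1*6183/23 = 234571/6292313904 - 6183/23 = -38905371473299/144723219792 ≈ -268.83)
(V - 455095)/(-457932 - 412605) = (-38905371473299/144723219792 - 455095)/(-457932 - 412605) = -65901719082713539/144723219792/(-870537) = -65901719082713539/144723219792*(-1/870537) = 65901719082713539/125986917588068304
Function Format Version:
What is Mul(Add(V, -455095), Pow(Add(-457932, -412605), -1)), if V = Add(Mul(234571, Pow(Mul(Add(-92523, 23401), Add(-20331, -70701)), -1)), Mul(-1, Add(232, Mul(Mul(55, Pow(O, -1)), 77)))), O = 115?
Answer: Rational(65901719082713539, 125986917588068304) ≈ 0.52308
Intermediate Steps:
V = Rational(-38905371473299, 144723219792) (V = Add(Mul(234571, Pow(Mul(Add(-92523, 23401), Add(-20331, -70701)), -1)), Mul(-1, Add(232, Mul(Mul(55, Pow(115, -1)), 77)))) = Add(Mul(234571, Pow(Mul(-69122, -91032), -1)), Mul(-1, Add(232, Mul(Mul(55, Rational(1, 115)), 77)))) = Add(Mul(234571, Pow(6292313904, -1)), Mul(-1, Add(232, Mul(Rational(11, 23), 77)))) = Add(Mul(234571, Rational(1, 6292313904)), Mul(-1, Add(232, Rational(847, 23)))) = Add(Rational(234571, 6292313904), Mul(-1, Rational(6183, 23))) = Add(Rational(234571, 6292313904), Rational(-6183, 23)) = Rational(-38905371473299, 144723219792) ≈ -268.83)
Mul(Add(V, -455095), Pow(Add(-457932, -412605), -1)) = Mul(Add(Rational(-38905371473299, 144723219792), -455095), Pow(Add(-457932, -412605), -1)) = Mul(Rational(-65901719082713539, 144723219792), Pow(-870537, -1)) = Mul(Rational(-65901719082713539, 144723219792), Rational(-1, 870537)) = Rational(65901719082713539, 125986917588068304)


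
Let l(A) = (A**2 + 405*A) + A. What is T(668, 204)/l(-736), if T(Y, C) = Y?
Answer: 167/60720 ≈ 0.0027503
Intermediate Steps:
l(A) = A**2 + 406*A
T(668, 204)/l(-736) = 668/((-736*(406 - 736))) = 668/((-736*(-330))) = 668/242880 = 668*(1/242880) = 167/60720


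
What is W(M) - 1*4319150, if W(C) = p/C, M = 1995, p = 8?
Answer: -8616704242/1995 ≈ -4.3192e+6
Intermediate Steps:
W(C) = 8/C
W(M) - 1*4319150 = 8/1995 - 1*4319150 = 8*(1/1995) - 4319150 = 8/1995 - 4319150 = -8616704242/1995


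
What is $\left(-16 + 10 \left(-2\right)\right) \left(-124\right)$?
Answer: $4464$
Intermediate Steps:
$\left(-16 + 10 \left(-2\right)\right) \left(-124\right) = \left(-16 - 20\right) \left(-124\right) = \left(-36\right) \left(-124\right) = 4464$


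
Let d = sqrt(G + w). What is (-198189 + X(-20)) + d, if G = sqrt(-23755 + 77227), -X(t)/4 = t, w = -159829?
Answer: -198109 + I*sqrt(159829 - 4*sqrt(3342)) ≈ -1.9811e+5 + 399.5*I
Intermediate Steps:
X(t) = -4*t
G = 4*sqrt(3342) (G = sqrt(53472) = 4*sqrt(3342) ≈ 231.24)
d = sqrt(-159829 + 4*sqrt(3342)) (d = sqrt(4*sqrt(3342) - 159829) = sqrt(-159829 + 4*sqrt(3342)) ≈ 399.5*I)
(-198189 + X(-20)) + d = (-198189 - 4*(-20)) + sqrt(-159829 + 4*sqrt(3342)) = (-198189 + 80) + sqrt(-159829 + 4*sqrt(3342)) = -198109 + sqrt(-159829 + 4*sqrt(3342))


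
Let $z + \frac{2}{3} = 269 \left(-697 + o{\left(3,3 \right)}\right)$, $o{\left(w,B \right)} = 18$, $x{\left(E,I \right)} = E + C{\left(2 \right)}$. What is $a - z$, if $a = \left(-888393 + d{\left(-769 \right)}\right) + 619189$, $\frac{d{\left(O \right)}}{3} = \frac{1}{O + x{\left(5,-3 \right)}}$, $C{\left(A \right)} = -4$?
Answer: $- \frac{66472195}{768} \approx -86552.0$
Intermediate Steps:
$x{\left(E,I \right)} = -4 + E$ ($x{\left(E,I \right)} = E - 4 = -4 + E$)
$d{\left(O \right)} = \frac{3}{1 + O}$ ($d{\left(O \right)} = \frac{3}{O + \left(-4 + 5\right)} = \frac{3}{O + 1} = \frac{3}{1 + O}$)
$a = - \frac{68916225}{256}$ ($a = \left(-888393 + \frac{3}{1 - 769}\right) + 619189 = \left(-888393 + \frac{3}{-768}\right) + 619189 = \left(-888393 + 3 \left(- \frac{1}{768}\right)\right) + 619189 = \left(-888393 - \frac{1}{256}\right) + 619189 = - \frac{227428609}{256} + 619189 = - \frac{68916225}{256} \approx -2.692 \cdot 10^{5}$)
$z = - \frac{547955}{3}$ ($z = - \frac{2}{3} + 269 \left(-697 + 18\right) = - \frac{2}{3} + 269 \left(-679\right) = - \frac{2}{3} - 182651 = - \frac{547955}{3} \approx -1.8265 \cdot 10^{5}$)
$a - z = - \frac{68916225}{256} - - \frac{547955}{3} = - \frac{68916225}{256} + \frac{547955}{3} = - \frac{66472195}{768}$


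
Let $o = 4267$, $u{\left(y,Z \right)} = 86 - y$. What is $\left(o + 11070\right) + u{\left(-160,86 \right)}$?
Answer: $15583$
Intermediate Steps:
$\left(o + 11070\right) + u{\left(-160,86 \right)} = \left(4267 + 11070\right) + \left(86 - -160\right) = 15337 + \left(86 + 160\right) = 15337 + 246 = 15583$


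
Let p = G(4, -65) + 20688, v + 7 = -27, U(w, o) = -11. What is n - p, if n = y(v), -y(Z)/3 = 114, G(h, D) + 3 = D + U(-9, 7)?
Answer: -20951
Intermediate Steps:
G(h, D) = -14 + D (G(h, D) = -3 + (D - 11) = -3 + (-11 + D) = -14 + D)
v = -34 (v = -7 - 27 = -34)
y(Z) = -342 (y(Z) = -3*114 = -342)
p = 20609 (p = (-14 - 65) + 20688 = -79 + 20688 = 20609)
n = -342
n - p = -342 - 1*20609 = -342 - 20609 = -20951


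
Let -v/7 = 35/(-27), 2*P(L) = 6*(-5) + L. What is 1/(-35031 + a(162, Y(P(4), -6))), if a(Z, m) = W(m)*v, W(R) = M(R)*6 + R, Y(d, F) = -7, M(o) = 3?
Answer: -27/943142 ≈ -2.8628e-5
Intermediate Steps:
P(L) = -15 + L/2 (P(L) = (6*(-5) + L)/2 = (-30 + L)/2 = -15 + L/2)
v = 245/27 (v = -245/(-27) = -245*(-1)/27 = -7*(-35/27) = 245/27 ≈ 9.0741)
W(R) = 18 + R (W(R) = 3*6 + R = 18 + R)
a(Z, m) = 490/3 + 245*m/27 (a(Z, m) = (18 + m)*(245/27) = 490/3 + 245*m/27)
1/(-35031 + a(162, Y(P(4), -6))) = 1/(-35031 + (490/3 + (245/27)*(-7))) = 1/(-35031 + (490/3 - 1715/27)) = 1/(-35031 + 2695/27) = 1/(-943142/27) = -27/943142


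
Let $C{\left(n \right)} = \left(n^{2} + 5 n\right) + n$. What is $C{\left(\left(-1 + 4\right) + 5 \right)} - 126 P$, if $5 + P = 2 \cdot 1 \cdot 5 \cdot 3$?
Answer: $-3038$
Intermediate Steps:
$C{\left(n \right)} = n^{2} + 6 n$
$P = 25$ ($P = -5 + 2 \cdot 1 \cdot 5 \cdot 3 = -5 + 2 \cdot 5 \cdot 3 = -5 + 10 \cdot 3 = -5 + 30 = 25$)
$C{\left(\left(-1 + 4\right) + 5 \right)} - 126 P = \left(\left(-1 + 4\right) + 5\right) \left(6 + \left(\left(-1 + 4\right) + 5\right)\right) - 3150 = \left(3 + 5\right) \left(6 + \left(3 + 5\right)\right) - 3150 = 8 \left(6 + 8\right) - 3150 = 8 \cdot 14 - 3150 = 112 - 3150 = -3038$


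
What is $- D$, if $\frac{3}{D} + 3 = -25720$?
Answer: $\frac{3}{25723} \approx 0.00011663$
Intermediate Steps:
$D = - \frac{3}{25723}$ ($D = \frac{3}{-3 - 25720} = \frac{3}{-25723} = 3 \left(- \frac{1}{25723}\right) = - \frac{3}{25723} \approx -0.00011663$)
$- D = \left(-1\right) \left(- \frac{3}{25723}\right) = \frac{3}{25723}$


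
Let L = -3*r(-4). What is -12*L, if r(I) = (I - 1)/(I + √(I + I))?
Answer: 30 + 15*I*√2 ≈ 30.0 + 21.213*I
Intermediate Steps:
r(I) = (-1 + I)/(I + √2*√I) (r(I) = (-1 + I)/(I + √(2*I)) = (-1 + I)/(I + √2*√I))
L = 15/(-4 + 2*I*√2) (L = -3*(-1 - 4)/(-4 + √2*√(-4)) = -3*(-5)/(-4 + √2*(2*I)) = -3*(-5)/(-4 + 2*I*√2) = -(-15)/(-4 + 2*I*√2) = 15/(-4 + 2*I*√2) ≈ -2.5 - 1.7678*I)
-12*L = -12*(-5/2 - 5*I*√2/4) = 30 + 15*I*√2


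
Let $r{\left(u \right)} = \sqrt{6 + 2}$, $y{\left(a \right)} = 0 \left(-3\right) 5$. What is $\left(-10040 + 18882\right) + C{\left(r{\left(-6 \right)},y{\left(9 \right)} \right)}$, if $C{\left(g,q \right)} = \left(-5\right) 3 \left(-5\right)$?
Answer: $8917$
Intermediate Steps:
$y{\left(a \right)} = 0$ ($y{\left(a \right)} = 0 \cdot 5 = 0$)
$r{\left(u \right)} = 2 \sqrt{2}$ ($r{\left(u \right)} = \sqrt{8} = 2 \sqrt{2}$)
$C{\left(g,q \right)} = 75$ ($C{\left(g,q \right)} = \left(-15\right) \left(-5\right) = 75$)
$\left(-10040 + 18882\right) + C{\left(r{\left(-6 \right)},y{\left(9 \right)} \right)} = \left(-10040 + 18882\right) + 75 = 8842 + 75 = 8917$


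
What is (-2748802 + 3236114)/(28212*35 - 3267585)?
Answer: -487312/2280165 ≈ -0.21372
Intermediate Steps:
(-2748802 + 3236114)/(28212*35 - 3267585) = 487312/(987420 - 3267585) = 487312/(-2280165) = 487312*(-1/2280165) = -487312/2280165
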